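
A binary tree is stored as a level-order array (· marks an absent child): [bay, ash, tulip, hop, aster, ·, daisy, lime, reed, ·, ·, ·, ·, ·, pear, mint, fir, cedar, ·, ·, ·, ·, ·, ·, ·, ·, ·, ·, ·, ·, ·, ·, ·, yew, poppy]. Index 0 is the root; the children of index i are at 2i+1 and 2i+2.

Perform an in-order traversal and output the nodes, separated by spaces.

In-order visits the left subtree, then the node, then the right subtree.
At bay: go left to ash.
  At ash: go left to hop.
    At hop: go left to lime.
      At lime: go left to mint.
        mint is a leaf — visit mint.
      Visit lime.
      At lime: go right to fir.
        At fir: go left to yew.
          yew is a leaf — visit yew.
        Visit fir.
        At fir: go right to poppy.
          poppy is a leaf — visit poppy.
    Visit hop.
    At hop: go right to reed.
      At reed: go left to cedar.
        cedar is a leaf — visit cedar.
      Visit reed.
      At reed: no right child.
  Visit ash.
  At ash: go right to aster.
    aster is a leaf — visit aster.
Visit bay.
At bay: go right to tulip.
  At tulip: no left child.
  Visit tulip.
  At tulip: go right to daisy.
    At daisy: no left child.
    Visit daisy.
    At daisy: go right to pear.
      pear is a leaf — visit pear.

mint lime yew fir poppy hop cedar reed ash aster bay tulip daisy pear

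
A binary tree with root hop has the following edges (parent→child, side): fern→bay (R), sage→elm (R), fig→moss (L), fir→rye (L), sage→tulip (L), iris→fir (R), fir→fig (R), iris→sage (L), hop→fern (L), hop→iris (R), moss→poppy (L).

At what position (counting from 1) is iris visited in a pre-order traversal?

Pre-order visits the node, then its left subtree, then its right subtree.
Visit hop.
At hop: go left to fern.
  Visit fern.
  At fern: no left child.
  At fern: go right to bay.
    bay is a leaf — visit bay.
At hop: go right to iris.
  Visit iris.
  At iris: go left to sage.
    Visit sage.
    At sage: go left to tulip.
      tulip is a leaf — visit tulip.
    At sage: go right to elm.
      elm is a leaf — visit elm.
  At iris: go right to fir.
    Visit fir.
    At fir: go left to rye.
      rye is a leaf — visit rye.
    At fir: go right to fig.
      Visit fig.
      At fig: go left to moss.
        Visit moss.
        At moss: go left to poppy.
          poppy is a leaf — visit poppy.
        At moss: no right child.
      At fig: no right child.
Full pre-order sequence: hop, fern, bay, iris, sage, tulip, elm, fir, rye, fig, moss, poppy.

4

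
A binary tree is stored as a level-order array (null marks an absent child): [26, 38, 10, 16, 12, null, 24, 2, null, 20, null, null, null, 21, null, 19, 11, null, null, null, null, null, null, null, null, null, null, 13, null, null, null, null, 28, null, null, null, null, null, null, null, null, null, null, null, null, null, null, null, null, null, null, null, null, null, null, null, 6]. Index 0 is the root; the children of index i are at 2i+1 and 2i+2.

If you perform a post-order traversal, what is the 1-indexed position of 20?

6

Post-order visits the left subtree, then the right subtree, then the node.
At 26: go left to 38.
  At 38: go left to 16.
    At 16: go left to 2.
      At 2: go left to 19.
        At 19: no left child.
        At 19: go right to 28.
          28 is a leaf — visit 28.
        Visit 19.
      At 2: go right to 11.
        11 is a leaf — visit 11.
      Visit 2.
    At 16: no right child.
    Visit 16.
  At 38: go right to 12.
    At 12: go left to 20.
      20 is a leaf — visit 20.
    At 12: no right child.
    Visit 12.
  Visit 38.
At 26: go right to 10.
  At 10: no left child.
  At 10: go right to 24.
    At 24: go left to 21.
      At 21: go left to 13.
        At 13: no left child.
        At 13: go right to 6.
          6 is a leaf — visit 6.
        Visit 13.
      At 21: no right child.
      Visit 21.
    At 24: no right child.
    Visit 24.
  Visit 10.
Visit 26.
Full post-order sequence: 28, 19, 11, 2, 16, 20, 12, 38, 6, 13, 21, 24, 10, 26.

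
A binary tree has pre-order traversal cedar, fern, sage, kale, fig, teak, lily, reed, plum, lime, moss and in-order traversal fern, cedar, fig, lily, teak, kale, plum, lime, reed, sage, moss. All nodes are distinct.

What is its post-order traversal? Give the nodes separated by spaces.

fern lily teak fig lime plum reed kale moss sage cedar

The first element of pre-order is the root; it splits in-order into left and right subtrees.
Root cedar: left subtree has 1 node {fern}, right has 9 {fig, lily, teak, kale, plum, lime, reed, sage, moss}.
  Root sage: left subtree has 7 nodes {fig, lily, teak, kale, plum, lime, reed}, right has 1 {moss}.
    Root kale: left subtree has 3 nodes {fig, lily, teak}, right has 3 {plum, lime, reed}.
      Root fig: left subtree has 0 nodes { }, right has 2 {lily, teak}.
        Root teak: left subtree has 1 node {lily}, right has 0 { }.
      Root reed: left subtree has 2 nodes {plum, lime}, right has 0 { }.
        Root plum: left subtree has 0 nodes { }, right has 1 {lime}.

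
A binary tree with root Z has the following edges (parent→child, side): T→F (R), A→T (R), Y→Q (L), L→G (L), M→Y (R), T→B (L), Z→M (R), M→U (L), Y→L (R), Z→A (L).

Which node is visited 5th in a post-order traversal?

U

Post-order visits the left subtree, then the right subtree, then the node.
At Z: go left to A.
  At A: no left child.
  At A: go right to T.
    At T: go left to B.
      B is a leaf — visit B.
    At T: go right to F.
      F is a leaf — visit F.
    Visit T.
  Visit A.
At Z: go right to M.
  At M: go left to U.
    U is a leaf — visit U.
  At M: go right to Y.
    At Y: go left to Q.
      Q is a leaf — visit Q.
    At Y: go right to L.
      At L: go left to G.
        G is a leaf — visit G.
      At L: no right child.
      Visit L.
    Visit Y.
  Visit M.
Visit Z.
Full post-order sequence: B, F, T, A, U, Q, G, L, Y, M, Z.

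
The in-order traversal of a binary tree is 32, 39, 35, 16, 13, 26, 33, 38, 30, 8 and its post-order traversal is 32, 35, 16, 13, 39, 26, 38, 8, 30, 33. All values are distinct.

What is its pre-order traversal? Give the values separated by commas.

33, 26, 39, 32, 13, 16, 35, 30, 38, 8

The last element of post-order is the root; it splits in-order into left and right subtrees.
Root 33: left subtree has 6 nodes {32, 39, 35, 16, 13, 26}, right has 3 {38, 30, 8}.
  Root 26: left subtree has 5 nodes {32, 39, 35, 16, 13}, right has 0 { }.
    Root 39: left subtree has 1 node {32}, right has 3 {35, 16, 13}.
      Root 13: left subtree has 2 nodes {35, 16}, right has 0 { }.
        Root 16: left subtree has 1 node {35}, right has 0 { }.
  Root 30: left subtree has 1 node {38}, right has 1 {8}.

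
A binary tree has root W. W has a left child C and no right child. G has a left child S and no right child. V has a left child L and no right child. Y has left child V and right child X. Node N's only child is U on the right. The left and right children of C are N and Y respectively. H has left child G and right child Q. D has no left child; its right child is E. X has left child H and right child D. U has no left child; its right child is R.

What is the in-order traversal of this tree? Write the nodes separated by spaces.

In-order visits the left subtree, then the node, then the right subtree.
At W: go left to C.
  At C: go left to N.
    At N: no left child.
    Visit N.
    At N: go right to U.
      At U: no left child.
      Visit U.
      At U: go right to R.
        R is a leaf — visit R.
  Visit C.
  At C: go right to Y.
    At Y: go left to V.
      At V: go left to L.
        L is a leaf — visit L.
      Visit V.
      At V: no right child.
    Visit Y.
    At Y: go right to X.
      At X: go left to H.
        At H: go left to G.
          At G: go left to S.
            S is a leaf — visit S.
          Visit G.
          At G: no right child.
        Visit H.
        At H: go right to Q.
          Q is a leaf — visit Q.
      Visit X.
      At X: go right to D.
        At D: no left child.
        Visit D.
        At D: go right to E.
          E is a leaf — visit E.
Visit W.
At W: no right child.

N U R C L V Y S G H Q X D E W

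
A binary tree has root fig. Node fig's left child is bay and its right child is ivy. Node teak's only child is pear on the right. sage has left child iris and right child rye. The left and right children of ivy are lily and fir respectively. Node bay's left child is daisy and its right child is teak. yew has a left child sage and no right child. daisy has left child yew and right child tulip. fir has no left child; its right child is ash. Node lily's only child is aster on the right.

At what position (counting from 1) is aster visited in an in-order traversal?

12

In-order visits the left subtree, then the node, then the right subtree.
At fig: go left to bay.
  At bay: go left to daisy.
    At daisy: go left to yew.
      At yew: go left to sage.
        At sage: go left to iris.
          iris is a leaf — visit iris.
        Visit sage.
        At sage: go right to rye.
          rye is a leaf — visit rye.
      Visit yew.
      At yew: no right child.
    Visit daisy.
    At daisy: go right to tulip.
      tulip is a leaf — visit tulip.
  Visit bay.
  At bay: go right to teak.
    At teak: no left child.
    Visit teak.
    At teak: go right to pear.
      pear is a leaf — visit pear.
Visit fig.
At fig: go right to ivy.
  At ivy: go left to lily.
    At lily: no left child.
    Visit lily.
    At lily: go right to aster.
      aster is a leaf — visit aster.
  Visit ivy.
  At ivy: go right to fir.
    At fir: no left child.
    Visit fir.
    At fir: go right to ash.
      ash is a leaf — visit ash.
Full in-order sequence: iris, sage, rye, yew, daisy, tulip, bay, teak, pear, fig, lily, aster, ivy, fir, ash.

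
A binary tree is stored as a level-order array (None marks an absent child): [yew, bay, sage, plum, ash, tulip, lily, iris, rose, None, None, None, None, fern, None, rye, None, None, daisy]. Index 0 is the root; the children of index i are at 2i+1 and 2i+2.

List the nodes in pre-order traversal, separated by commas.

yew, bay, plum, iris, rye, rose, daisy, ash, sage, tulip, lily, fern

Pre-order visits the node, then its left subtree, then its right subtree.
Visit yew.
At yew: go left to bay.
  Visit bay.
  At bay: go left to plum.
    Visit plum.
    At plum: go left to iris.
      Visit iris.
      At iris: go left to rye.
        rye is a leaf — visit rye.
      At iris: no right child.
    At plum: go right to rose.
      Visit rose.
      At rose: no left child.
      At rose: go right to daisy.
        daisy is a leaf — visit daisy.
  At bay: go right to ash.
    ash is a leaf — visit ash.
At yew: go right to sage.
  Visit sage.
  At sage: go left to tulip.
    tulip is a leaf — visit tulip.
  At sage: go right to lily.
    Visit lily.
    At lily: go left to fern.
      fern is a leaf — visit fern.
    At lily: no right child.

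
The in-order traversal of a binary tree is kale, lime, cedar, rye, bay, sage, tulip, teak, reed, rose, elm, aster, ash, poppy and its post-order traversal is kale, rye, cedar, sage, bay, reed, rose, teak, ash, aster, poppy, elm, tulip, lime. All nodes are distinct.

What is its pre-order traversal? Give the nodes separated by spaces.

The last element of post-order is the root; it splits in-order into left and right subtrees.
Root lime: left subtree has 1 node {kale}, right has 12 {cedar, rye, bay, sage, tulip, teak, reed, rose, elm, aster, ash, poppy}.
  Root tulip: left subtree has 4 nodes {cedar, rye, bay, sage}, right has 7 {teak, reed, rose, elm, aster, ash, poppy}.
    Root bay: left subtree has 2 nodes {cedar, rye}, right has 1 {sage}.
      Root cedar: left subtree has 0 nodes { }, right has 1 {rye}.
    Root elm: left subtree has 3 nodes {teak, reed, rose}, right has 3 {aster, ash, poppy}.
      Root teak: left subtree has 0 nodes { }, right has 2 {reed, rose}.
        Root rose: left subtree has 1 node {reed}, right has 0 { }.
      Root poppy: left subtree has 2 nodes {aster, ash}, right has 0 { }.
        Root aster: left subtree has 0 nodes { }, right has 1 {ash}.

lime kale tulip bay cedar rye sage elm teak rose reed poppy aster ash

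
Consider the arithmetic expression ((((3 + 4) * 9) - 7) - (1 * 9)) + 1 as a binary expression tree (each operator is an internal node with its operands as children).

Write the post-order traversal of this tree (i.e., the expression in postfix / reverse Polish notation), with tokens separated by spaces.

3 4 + 9 * 7 - 1 9 * - 1 +

Post-order on an expression tree gives postfix notation: for each operator, emit left operand, right operand, then the operator.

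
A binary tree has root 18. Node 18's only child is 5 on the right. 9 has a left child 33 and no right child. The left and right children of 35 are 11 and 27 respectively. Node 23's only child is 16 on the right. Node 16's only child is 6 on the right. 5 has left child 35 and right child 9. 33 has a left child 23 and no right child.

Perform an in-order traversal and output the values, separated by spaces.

In-order visits the left subtree, then the node, then the right subtree.
At 18: no left child.
Visit 18.
At 18: go right to 5.
  At 5: go left to 35.
    At 35: go left to 11.
      11 is a leaf — visit 11.
    Visit 35.
    At 35: go right to 27.
      27 is a leaf — visit 27.
  Visit 5.
  At 5: go right to 9.
    At 9: go left to 33.
      At 33: go left to 23.
        At 23: no left child.
        Visit 23.
        At 23: go right to 16.
          At 16: no left child.
          Visit 16.
          At 16: go right to 6.
            6 is a leaf — visit 6.
      Visit 33.
      At 33: no right child.
    Visit 9.
    At 9: no right child.

18 11 35 27 5 23 16 6 33 9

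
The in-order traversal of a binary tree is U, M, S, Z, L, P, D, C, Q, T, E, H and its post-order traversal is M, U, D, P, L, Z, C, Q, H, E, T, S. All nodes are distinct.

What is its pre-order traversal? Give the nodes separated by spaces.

S U M T Q C Z L P D E H

The last element of post-order is the root; it splits in-order into left and right subtrees.
Root S: left subtree has 2 nodes {U, M}, right has 9 {Z, L, P, D, C, Q, T, E, H}.
  Root U: left subtree has 0 nodes { }, right has 1 {M}.
  Root T: left subtree has 6 nodes {Z, L, P, D, C, Q}, right has 2 {E, H}.
    Root Q: left subtree has 5 nodes {Z, L, P, D, C}, right has 0 { }.
      Root C: left subtree has 4 nodes {Z, L, P, D}, right has 0 { }.
        Root Z: left subtree has 0 nodes { }, right has 3 {L, P, D}.
          Root L: left subtree has 0 nodes { }, right has 2 {P, D}.
            Root P: left subtree has 0 nodes { }, right has 1 {D}.
    Root E: left subtree has 0 nodes { }, right has 1 {H}.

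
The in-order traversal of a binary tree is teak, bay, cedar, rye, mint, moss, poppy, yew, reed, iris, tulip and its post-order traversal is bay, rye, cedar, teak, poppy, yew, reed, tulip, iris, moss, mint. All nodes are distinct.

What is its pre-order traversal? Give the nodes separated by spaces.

The last element of post-order is the root; it splits in-order into left and right subtrees.
Root mint: left subtree has 4 nodes {teak, bay, cedar, rye}, right has 6 {moss, poppy, yew, reed, iris, tulip}.
  Root teak: left subtree has 0 nodes { }, right has 3 {bay, cedar, rye}.
    Root cedar: left subtree has 1 node {bay}, right has 1 {rye}.
  Root moss: left subtree has 0 nodes { }, right has 5 {poppy, yew, reed, iris, tulip}.
    Root iris: left subtree has 3 nodes {poppy, yew, reed}, right has 1 {tulip}.
      Root reed: left subtree has 2 nodes {poppy, yew}, right has 0 { }.
        Root yew: left subtree has 1 node {poppy}, right has 0 { }.

mint teak cedar bay rye moss iris reed yew poppy tulip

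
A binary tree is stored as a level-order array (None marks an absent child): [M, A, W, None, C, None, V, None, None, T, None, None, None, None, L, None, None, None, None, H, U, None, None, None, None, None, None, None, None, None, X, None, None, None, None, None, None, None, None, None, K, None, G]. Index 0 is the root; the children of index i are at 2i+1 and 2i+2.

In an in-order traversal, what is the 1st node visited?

In-order visits the left subtree, then the node, then the right subtree.
At M: go left to A.
  At A: no left child.
  Visit A.
  At A: go right to C.
    At C: go left to T.
      At T: go left to H.
        At H: no left child.
        Visit H.
        At H: go right to K.
          K is a leaf — visit K.
      Visit T.
      At T: go right to U.
        At U: no left child.
        Visit U.
        At U: go right to G.
          G is a leaf — visit G.
    Visit C.
    At C: no right child.
Visit M.
At M: go right to W.
  At W: no left child.
  Visit W.
  At W: go right to V.
    At V: no left child.
    Visit V.
    At V: go right to L.
      At L: no left child.
      Visit L.
      At L: go right to X.
        X is a leaf — visit X.
Full in-order sequence: A, H, K, T, U, G, C, M, W, V, L, X.

A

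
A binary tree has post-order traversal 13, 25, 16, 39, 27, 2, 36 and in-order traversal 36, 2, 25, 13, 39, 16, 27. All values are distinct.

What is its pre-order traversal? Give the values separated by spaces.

The last element of post-order is the root; it splits in-order into left and right subtrees.
Root 36: left subtree has 0 nodes { }, right has 6 {2, 25, 13, 39, 16, 27}.
  Root 2: left subtree has 0 nodes { }, right has 5 {25, 13, 39, 16, 27}.
    Root 27: left subtree has 4 nodes {25, 13, 39, 16}, right has 0 { }.
      Root 39: left subtree has 2 nodes {25, 13}, right has 1 {16}.
        Root 25: left subtree has 0 nodes { }, right has 1 {13}.

36 2 27 39 25 13 16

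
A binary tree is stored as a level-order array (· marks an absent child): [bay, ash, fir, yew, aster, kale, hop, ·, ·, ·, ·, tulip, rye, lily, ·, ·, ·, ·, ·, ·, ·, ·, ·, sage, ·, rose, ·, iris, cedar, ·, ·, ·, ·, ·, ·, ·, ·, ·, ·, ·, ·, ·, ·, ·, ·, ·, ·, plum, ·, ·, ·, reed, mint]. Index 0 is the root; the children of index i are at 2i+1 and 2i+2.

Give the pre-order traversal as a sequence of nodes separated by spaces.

bay ash yew aster fir kale tulip sage plum rye rose reed mint hop lily iris cedar

Pre-order visits the node, then its left subtree, then its right subtree.
Visit bay.
At bay: go left to ash.
  Visit ash.
  At ash: go left to yew.
    yew is a leaf — visit yew.
  At ash: go right to aster.
    aster is a leaf — visit aster.
At bay: go right to fir.
  Visit fir.
  At fir: go left to kale.
    Visit kale.
    At kale: go left to tulip.
      Visit tulip.
      At tulip: go left to sage.
        Visit sage.
        At sage: go left to plum.
          plum is a leaf — visit plum.
        At sage: no right child.
      At tulip: no right child.
    At kale: go right to rye.
      Visit rye.
      At rye: go left to rose.
        Visit rose.
        At rose: go left to reed.
          reed is a leaf — visit reed.
        At rose: go right to mint.
          mint is a leaf — visit mint.
      At rye: no right child.
  At fir: go right to hop.
    Visit hop.
    At hop: go left to lily.
      Visit lily.
      At lily: go left to iris.
        iris is a leaf — visit iris.
      At lily: go right to cedar.
        cedar is a leaf — visit cedar.
    At hop: no right child.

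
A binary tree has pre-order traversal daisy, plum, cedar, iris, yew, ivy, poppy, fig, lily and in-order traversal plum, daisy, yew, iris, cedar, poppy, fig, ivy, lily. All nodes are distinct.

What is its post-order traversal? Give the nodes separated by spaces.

plum yew iris fig poppy lily ivy cedar daisy

The first element of pre-order is the root; it splits in-order into left and right subtrees.
Root daisy: left subtree has 1 node {plum}, right has 7 {yew, iris, cedar, poppy, fig, ivy, lily}.
  Root cedar: left subtree has 2 nodes {yew, iris}, right has 4 {poppy, fig, ivy, lily}.
    Root iris: left subtree has 1 node {yew}, right has 0 { }.
    Root ivy: left subtree has 2 nodes {poppy, fig}, right has 1 {lily}.
      Root poppy: left subtree has 0 nodes { }, right has 1 {fig}.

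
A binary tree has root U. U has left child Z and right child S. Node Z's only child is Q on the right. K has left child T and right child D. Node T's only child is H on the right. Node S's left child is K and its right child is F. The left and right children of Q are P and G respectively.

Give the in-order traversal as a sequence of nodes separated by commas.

Z, P, Q, G, U, T, H, K, D, S, F

In-order visits the left subtree, then the node, then the right subtree.
At U: go left to Z.
  At Z: no left child.
  Visit Z.
  At Z: go right to Q.
    At Q: go left to P.
      P is a leaf — visit P.
    Visit Q.
    At Q: go right to G.
      G is a leaf — visit G.
Visit U.
At U: go right to S.
  At S: go left to K.
    At K: go left to T.
      At T: no left child.
      Visit T.
      At T: go right to H.
        H is a leaf — visit H.
    Visit K.
    At K: go right to D.
      D is a leaf — visit D.
  Visit S.
  At S: go right to F.
    F is a leaf — visit F.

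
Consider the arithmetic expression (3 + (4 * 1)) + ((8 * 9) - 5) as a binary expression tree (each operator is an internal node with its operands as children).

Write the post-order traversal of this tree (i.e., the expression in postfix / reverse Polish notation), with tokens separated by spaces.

Post-order on an expression tree gives postfix notation: for each operator, emit left operand, right operand, then the operator.

3 4 1 * + 8 9 * 5 - +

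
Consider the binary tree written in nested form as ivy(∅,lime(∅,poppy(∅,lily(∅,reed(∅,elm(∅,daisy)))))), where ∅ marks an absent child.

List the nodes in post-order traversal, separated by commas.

daisy, elm, reed, lily, poppy, lime, ivy

Post-order visits the left subtree, then the right subtree, then the node.
At ivy: no left child.
At ivy: go right to lime.
  At lime: no left child.
  At lime: go right to poppy.
    At poppy: no left child.
    At poppy: go right to lily.
      At lily: no left child.
      At lily: go right to reed.
        At reed: no left child.
        At reed: go right to elm.
          At elm: no left child.
          At elm: go right to daisy.
            daisy is a leaf — visit daisy.
          Visit elm.
        Visit reed.
      Visit lily.
    Visit poppy.
  Visit lime.
Visit ivy.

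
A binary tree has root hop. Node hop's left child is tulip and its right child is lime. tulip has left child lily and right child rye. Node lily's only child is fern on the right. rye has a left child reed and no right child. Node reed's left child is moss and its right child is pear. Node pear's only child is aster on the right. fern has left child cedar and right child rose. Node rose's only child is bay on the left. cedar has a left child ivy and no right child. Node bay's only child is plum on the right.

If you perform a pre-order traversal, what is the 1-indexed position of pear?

Pre-order visits the node, then its left subtree, then its right subtree.
Visit hop.
At hop: go left to tulip.
  Visit tulip.
  At tulip: go left to lily.
    Visit lily.
    At lily: no left child.
    At lily: go right to fern.
      Visit fern.
      At fern: go left to cedar.
        Visit cedar.
        At cedar: go left to ivy.
          ivy is a leaf — visit ivy.
        At cedar: no right child.
      At fern: go right to rose.
        Visit rose.
        At rose: go left to bay.
          Visit bay.
          At bay: no left child.
          At bay: go right to plum.
            plum is a leaf — visit plum.
        At rose: no right child.
  At tulip: go right to rye.
    Visit rye.
    At rye: go left to reed.
      Visit reed.
      At reed: go left to moss.
        moss is a leaf — visit moss.
      At reed: go right to pear.
        Visit pear.
        At pear: no left child.
        At pear: go right to aster.
          aster is a leaf — visit aster.
    At rye: no right child.
At hop: go right to lime.
  lime is a leaf — visit lime.
Full pre-order sequence: hop, tulip, lily, fern, cedar, ivy, rose, bay, plum, rye, reed, moss, pear, aster, lime.

13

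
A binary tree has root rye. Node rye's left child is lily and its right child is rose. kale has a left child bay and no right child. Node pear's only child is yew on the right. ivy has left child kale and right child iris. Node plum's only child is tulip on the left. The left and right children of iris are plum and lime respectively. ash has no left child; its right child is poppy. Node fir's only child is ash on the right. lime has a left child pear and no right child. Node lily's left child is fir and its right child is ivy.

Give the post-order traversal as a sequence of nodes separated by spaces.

Post-order visits the left subtree, then the right subtree, then the node.
At rye: go left to lily.
  At lily: go left to fir.
    At fir: no left child.
    At fir: go right to ash.
      At ash: no left child.
      At ash: go right to poppy.
        poppy is a leaf — visit poppy.
      Visit ash.
    Visit fir.
  At lily: go right to ivy.
    At ivy: go left to kale.
      At kale: go left to bay.
        bay is a leaf — visit bay.
      At kale: no right child.
      Visit kale.
    At ivy: go right to iris.
      At iris: go left to plum.
        At plum: go left to tulip.
          tulip is a leaf — visit tulip.
        At plum: no right child.
        Visit plum.
      At iris: go right to lime.
        At lime: go left to pear.
          At pear: no left child.
          At pear: go right to yew.
            yew is a leaf — visit yew.
          Visit pear.
        At lime: no right child.
        Visit lime.
      Visit iris.
    Visit ivy.
  Visit lily.
At rye: go right to rose.
  rose is a leaf — visit rose.
Visit rye.

poppy ash fir bay kale tulip plum yew pear lime iris ivy lily rose rye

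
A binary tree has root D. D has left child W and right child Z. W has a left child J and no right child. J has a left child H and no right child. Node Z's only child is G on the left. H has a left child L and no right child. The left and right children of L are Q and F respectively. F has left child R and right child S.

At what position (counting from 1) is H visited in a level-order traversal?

Level-order visits nodes level by level from the root, left to right within each level.
Level 0: D
Level 1: W, Z
Level 2: J, G
Level 3: H
Level 4: L
Level 5: Q, F
Level 6: R, S
Full level-order sequence: D, W, Z, J, G, H, L, Q, F, R, S.

6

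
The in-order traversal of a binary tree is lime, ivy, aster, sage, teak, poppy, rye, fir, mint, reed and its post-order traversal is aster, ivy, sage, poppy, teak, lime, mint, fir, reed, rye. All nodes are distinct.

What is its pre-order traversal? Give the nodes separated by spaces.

The last element of post-order is the root; it splits in-order into left and right subtrees.
Root rye: left subtree has 6 nodes {lime, ivy, aster, sage, teak, poppy}, right has 3 {fir, mint, reed}.
  Root lime: left subtree has 0 nodes { }, right has 5 {ivy, aster, sage, teak, poppy}.
    Root teak: left subtree has 3 nodes {ivy, aster, sage}, right has 1 {poppy}.
      Root sage: left subtree has 2 nodes {ivy, aster}, right has 0 { }.
        Root ivy: left subtree has 0 nodes { }, right has 1 {aster}.
  Root reed: left subtree has 2 nodes {fir, mint}, right has 0 { }.
    Root fir: left subtree has 0 nodes { }, right has 1 {mint}.

rye lime teak sage ivy aster poppy reed fir mint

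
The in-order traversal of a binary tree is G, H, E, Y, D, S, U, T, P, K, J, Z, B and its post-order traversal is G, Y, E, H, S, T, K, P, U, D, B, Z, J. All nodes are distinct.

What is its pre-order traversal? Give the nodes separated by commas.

The last element of post-order is the root; it splits in-order into left and right subtrees.
Root J: left subtree has 10 nodes {G, H, E, Y, D, S, U, T, P, K}, right has 2 {Z, B}.
  Root D: left subtree has 4 nodes {G, H, E, Y}, right has 5 {S, U, T, P, K}.
    Root H: left subtree has 1 node {G}, right has 2 {E, Y}.
      Root E: left subtree has 0 nodes { }, right has 1 {Y}.
    Root U: left subtree has 1 node {S}, right has 3 {T, P, K}.
      Root P: left subtree has 1 node {T}, right has 1 {K}.
  Root Z: left subtree has 0 nodes { }, right has 1 {B}.

J, D, H, G, E, Y, U, S, P, T, K, Z, B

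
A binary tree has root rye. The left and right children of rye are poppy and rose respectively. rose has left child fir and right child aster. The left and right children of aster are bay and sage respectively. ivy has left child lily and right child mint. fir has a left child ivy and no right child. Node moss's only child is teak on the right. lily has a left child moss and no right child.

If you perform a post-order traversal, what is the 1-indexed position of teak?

Post-order visits the left subtree, then the right subtree, then the node.
At rye: go left to poppy.
  poppy is a leaf — visit poppy.
At rye: go right to rose.
  At rose: go left to fir.
    At fir: go left to ivy.
      At ivy: go left to lily.
        At lily: go left to moss.
          At moss: no left child.
          At moss: go right to teak.
            teak is a leaf — visit teak.
          Visit moss.
        At lily: no right child.
        Visit lily.
      At ivy: go right to mint.
        mint is a leaf — visit mint.
      Visit ivy.
    At fir: no right child.
    Visit fir.
  At rose: go right to aster.
    At aster: go left to bay.
      bay is a leaf — visit bay.
    At aster: go right to sage.
      sage is a leaf — visit sage.
    Visit aster.
  Visit rose.
Visit rye.
Full post-order sequence: poppy, teak, moss, lily, mint, ivy, fir, bay, sage, aster, rose, rye.

2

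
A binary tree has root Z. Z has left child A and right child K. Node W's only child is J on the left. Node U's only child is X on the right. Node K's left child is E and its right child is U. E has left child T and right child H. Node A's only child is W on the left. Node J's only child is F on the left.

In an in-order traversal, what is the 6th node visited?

T

In-order visits the left subtree, then the node, then the right subtree.
At Z: go left to A.
  At A: go left to W.
    At W: go left to J.
      At J: go left to F.
        F is a leaf — visit F.
      Visit J.
      At J: no right child.
    Visit W.
    At W: no right child.
  Visit A.
  At A: no right child.
Visit Z.
At Z: go right to K.
  At K: go left to E.
    At E: go left to T.
      T is a leaf — visit T.
    Visit E.
    At E: go right to H.
      H is a leaf — visit H.
  Visit K.
  At K: go right to U.
    At U: no left child.
    Visit U.
    At U: go right to X.
      X is a leaf — visit X.
Full in-order sequence: F, J, W, A, Z, T, E, H, K, U, X.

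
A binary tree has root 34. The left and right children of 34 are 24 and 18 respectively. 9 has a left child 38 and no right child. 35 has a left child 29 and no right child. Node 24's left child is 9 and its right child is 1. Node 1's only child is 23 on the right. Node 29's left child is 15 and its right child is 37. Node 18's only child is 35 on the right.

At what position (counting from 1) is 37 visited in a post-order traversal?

7

Post-order visits the left subtree, then the right subtree, then the node.
At 34: go left to 24.
  At 24: go left to 9.
    At 9: go left to 38.
      38 is a leaf — visit 38.
    At 9: no right child.
    Visit 9.
  At 24: go right to 1.
    At 1: no left child.
    At 1: go right to 23.
      23 is a leaf — visit 23.
    Visit 1.
  Visit 24.
At 34: go right to 18.
  At 18: no left child.
  At 18: go right to 35.
    At 35: go left to 29.
      At 29: go left to 15.
        15 is a leaf — visit 15.
      At 29: go right to 37.
        37 is a leaf — visit 37.
      Visit 29.
    At 35: no right child.
    Visit 35.
  Visit 18.
Visit 34.
Full post-order sequence: 38, 9, 23, 1, 24, 15, 37, 29, 35, 18, 34.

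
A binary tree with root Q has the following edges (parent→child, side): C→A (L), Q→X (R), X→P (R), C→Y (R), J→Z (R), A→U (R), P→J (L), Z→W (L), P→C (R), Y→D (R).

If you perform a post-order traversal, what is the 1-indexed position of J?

3

Post-order visits the left subtree, then the right subtree, then the node.
At Q: no left child.
At Q: go right to X.
  At X: no left child.
  At X: go right to P.
    At P: go left to J.
      At J: no left child.
      At J: go right to Z.
        At Z: go left to W.
          W is a leaf — visit W.
        At Z: no right child.
        Visit Z.
      Visit J.
    At P: go right to C.
      At C: go left to A.
        At A: no left child.
        At A: go right to U.
          U is a leaf — visit U.
        Visit A.
      At C: go right to Y.
        At Y: no left child.
        At Y: go right to D.
          D is a leaf — visit D.
        Visit Y.
      Visit C.
    Visit P.
  Visit X.
Visit Q.
Full post-order sequence: W, Z, J, U, A, D, Y, C, P, X, Q.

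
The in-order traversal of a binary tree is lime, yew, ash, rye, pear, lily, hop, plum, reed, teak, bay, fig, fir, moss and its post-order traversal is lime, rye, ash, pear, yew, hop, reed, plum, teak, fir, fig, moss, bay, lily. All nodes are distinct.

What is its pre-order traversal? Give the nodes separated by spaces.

The last element of post-order is the root; it splits in-order into left and right subtrees.
Root lily: left subtree has 5 nodes {lime, yew, ash, rye, pear}, right has 8 {hop, plum, reed, teak, bay, fig, fir, moss}.
  Root yew: left subtree has 1 node {lime}, right has 3 {ash, rye, pear}.
    Root pear: left subtree has 2 nodes {ash, rye}, right has 0 { }.
      Root ash: left subtree has 0 nodes { }, right has 1 {rye}.
  Root bay: left subtree has 4 nodes {hop, plum, reed, teak}, right has 3 {fig, fir, moss}.
    Root teak: left subtree has 3 nodes {hop, plum, reed}, right has 0 { }.
      Root plum: left subtree has 1 node {hop}, right has 1 {reed}.
    Root moss: left subtree has 2 nodes {fig, fir}, right has 0 { }.
      Root fig: left subtree has 0 nodes { }, right has 1 {fir}.

lily yew lime pear ash rye bay teak plum hop reed moss fig fir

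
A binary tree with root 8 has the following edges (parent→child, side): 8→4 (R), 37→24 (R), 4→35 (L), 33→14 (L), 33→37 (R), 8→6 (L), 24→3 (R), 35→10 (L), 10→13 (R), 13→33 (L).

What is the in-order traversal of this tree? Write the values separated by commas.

In-order visits the left subtree, then the node, then the right subtree.
At 8: go left to 6.
  6 is a leaf — visit 6.
Visit 8.
At 8: go right to 4.
  At 4: go left to 35.
    At 35: go left to 10.
      At 10: no left child.
      Visit 10.
      At 10: go right to 13.
        At 13: go left to 33.
          At 33: go left to 14.
            14 is a leaf — visit 14.
          Visit 33.
          At 33: go right to 37.
            At 37: no left child.
            Visit 37.
            At 37: go right to 24.
              At 24: no left child.
              Visit 24.
              At 24: go right to 3.
                3 is a leaf — visit 3.
        Visit 13.
        At 13: no right child.
    Visit 35.
    At 35: no right child.
  Visit 4.
  At 4: no right child.

6, 8, 10, 14, 33, 37, 24, 3, 13, 35, 4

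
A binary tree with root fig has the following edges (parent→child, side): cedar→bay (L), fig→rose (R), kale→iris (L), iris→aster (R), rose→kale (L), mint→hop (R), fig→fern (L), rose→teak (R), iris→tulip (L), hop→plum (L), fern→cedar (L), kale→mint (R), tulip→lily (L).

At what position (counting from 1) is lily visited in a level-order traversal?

13

Level-order visits nodes level by level from the root, left to right within each level.
Level 0: fig
Level 1: fern, rose
Level 2: cedar, kale, teak
Level 3: bay, iris, mint
Level 4: tulip, aster, hop
Level 5: lily, plum
Full level-order sequence: fig, fern, rose, cedar, kale, teak, bay, iris, mint, tulip, aster, hop, lily, plum.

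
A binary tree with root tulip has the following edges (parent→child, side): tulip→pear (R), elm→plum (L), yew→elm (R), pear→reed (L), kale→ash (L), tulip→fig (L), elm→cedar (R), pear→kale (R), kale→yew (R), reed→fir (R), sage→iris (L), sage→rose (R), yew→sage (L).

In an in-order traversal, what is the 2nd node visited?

tulip

In-order visits the left subtree, then the node, then the right subtree.
At tulip: go left to fig.
  fig is a leaf — visit fig.
Visit tulip.
At tulip: go right to pear.
  At pear: go left to reed.
    At reed: no left child.
    Visit reed.
    At reed: go right to fir.
      fir is a leaf — visit fir.
  Visit pear.
  At pear: go right to kale.
    At kale: go left to ash.
      ash is a leaf — visit ash.
    Visit kale.
    At kale: go right to yew.
      At yew: go left to sage.
        At sage: go left to iris.
          iris is a leaf — visit iris.
        Visit sage.
        At sage: go right to rose.
          rose is a leaf — visit rose.
      Visit yew.
      At yew: go right to elm.
        At elm: go left to plum.
          plum is a leaf — visit plum.
        Visit elm.
        At elm: go right to cedar.
          cedar is a leaf — visit cedar.
Full in-order sequence: fig, tulip, reed, fir, pear, ash, kale, iris, sage, rose, yew, plum, elm, cedar.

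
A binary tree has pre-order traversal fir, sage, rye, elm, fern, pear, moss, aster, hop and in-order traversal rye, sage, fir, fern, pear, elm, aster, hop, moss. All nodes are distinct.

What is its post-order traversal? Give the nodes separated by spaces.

The first element of pre-order is the root; it splits in-order into left and right subtrees.
Root fir: left subtree has 2 nodes {rye, sage}, right has 6 {fern, pear, elm, aster, hop, moss}.
  Root sage: left subtree has 1 node {rye}, right has 0 { }.
  Root elm: left subtree has 2 nodes {fern, pear}, right has 3 {aster, hop, moss}.
    Root fern: left subtree has 0 nodes { }, right has 1 {pear}.
    Root moss: left subtree has 2 nodes {aster, hop}, right has 0 { }.
      Root aster: left subtree has 0 nodes { }, right has 1 {hop}.

rye sage pear fern hop aster moss elm fir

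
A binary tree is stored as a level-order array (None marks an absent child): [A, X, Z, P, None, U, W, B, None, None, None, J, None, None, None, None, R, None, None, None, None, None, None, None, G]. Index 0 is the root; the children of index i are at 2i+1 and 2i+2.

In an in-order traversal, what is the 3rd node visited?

P

In-order visits the left subtree, then the node, then the right subtree.
At A: go left to X.
  At X: go left to P.
    At P: go left to B.
      At B: no left child.
      Visit B.
      At B: go right to R.
        R is a leaf — visit R.
    Visit P.
    At P: no right child.
  Visit X.
  At X: no right child.
Visit A.
At A: go right to Z.
  At Z: go left to U.
    At U: go left to J.
      At J: no left child.
      Visit J.
      At J: go right to G.
        G is a leaf — visit G.
    Visit U.
    At U: no right child.
  Visit Z.
  At Z: go right to W.
    W is a leaf — visit W.
Full in-order sequence: B, R, P, X, A, J, G, U, Z, W.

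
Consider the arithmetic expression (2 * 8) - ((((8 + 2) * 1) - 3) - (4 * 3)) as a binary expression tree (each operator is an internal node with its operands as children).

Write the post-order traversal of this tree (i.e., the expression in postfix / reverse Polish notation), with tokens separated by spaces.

Post-order on an expression tree gives postfix notation: for each operator, emit left operand, right operand, then the operator.

2 8 * 8 2 + 1 * 3 - 4 3 * - -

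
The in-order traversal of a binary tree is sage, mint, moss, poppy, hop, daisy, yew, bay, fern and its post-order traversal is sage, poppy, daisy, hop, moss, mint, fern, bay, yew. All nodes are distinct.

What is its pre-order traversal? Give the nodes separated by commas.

yew, mint, sage, moss, hop, poppy, daisy, bay, fern

The last element of post-order is the root; it splits in-order into left and right subtrees.
Root yew: left subtree has 6 nodes {sage, mint, moss, poppy, hop, daisy}, right has 2 {bay, fern}.
  Root mint: left subtree has 1 node {sage}, right has 4 {moss, poppy, hop, daisy}.
    Root moss: left subtree has 0 nodes { }, right has 3 {poppy, hop, daisy}.
      Root hop: left subtree has 1 node {poppy}, right has 1 {daisy}.
  Root bay: left subtree has 0 nodes { }, right has 1 {fern}.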